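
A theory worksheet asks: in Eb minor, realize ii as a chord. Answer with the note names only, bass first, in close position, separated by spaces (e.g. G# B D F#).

F Ab C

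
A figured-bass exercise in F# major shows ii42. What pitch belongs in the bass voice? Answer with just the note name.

F#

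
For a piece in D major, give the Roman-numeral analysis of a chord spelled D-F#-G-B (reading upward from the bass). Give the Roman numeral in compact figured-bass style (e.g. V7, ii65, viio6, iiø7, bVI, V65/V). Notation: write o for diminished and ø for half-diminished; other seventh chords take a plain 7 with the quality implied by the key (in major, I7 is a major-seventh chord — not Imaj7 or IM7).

The pitches G-B-D-F# form a major seventh chord rooted on G.
In D major, G is the subdominant; the diatonic major seventh chord there is IV7.
With D in the bass the chord is in second inversion, so the figured bass is 43.

IV43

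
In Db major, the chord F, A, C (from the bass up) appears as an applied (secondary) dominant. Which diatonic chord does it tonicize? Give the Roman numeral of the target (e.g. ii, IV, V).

vi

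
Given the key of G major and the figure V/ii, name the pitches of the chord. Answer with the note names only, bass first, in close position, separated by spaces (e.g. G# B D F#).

E G# B

V/ii is a secondary dominant — the dominant triad of ii. ii in G major is A, so the applied chord's root is E, a perfect fifth above.
Building a major triad on E gives E-G#-B.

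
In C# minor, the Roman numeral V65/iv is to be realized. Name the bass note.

E#

The applied chord V65/iv is rooted on C#: C#-E#-G#-B.
The figure 65 means first inversion — the third is in the bass.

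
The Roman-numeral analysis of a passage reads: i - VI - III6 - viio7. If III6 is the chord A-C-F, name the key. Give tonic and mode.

The chord F/A is a major triad rooted on F; its label is III6.
Counting down 2 scale steps from F places the tonic on D; a major triad on degree 3 is diatonic only in minor.

D minor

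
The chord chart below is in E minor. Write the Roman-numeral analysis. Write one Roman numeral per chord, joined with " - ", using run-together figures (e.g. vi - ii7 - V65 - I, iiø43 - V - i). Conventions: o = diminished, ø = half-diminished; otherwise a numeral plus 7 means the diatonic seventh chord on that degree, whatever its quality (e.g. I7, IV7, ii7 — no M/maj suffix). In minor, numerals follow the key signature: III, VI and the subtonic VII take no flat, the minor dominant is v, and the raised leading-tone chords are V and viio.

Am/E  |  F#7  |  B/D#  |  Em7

iv64 - V7/V - V6 - i7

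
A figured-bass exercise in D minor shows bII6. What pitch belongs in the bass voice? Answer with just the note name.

G

bII in D minor has root Eb; the chord is Eb-G-Bb.
The figure 6 means first inversion — the third is in the bass.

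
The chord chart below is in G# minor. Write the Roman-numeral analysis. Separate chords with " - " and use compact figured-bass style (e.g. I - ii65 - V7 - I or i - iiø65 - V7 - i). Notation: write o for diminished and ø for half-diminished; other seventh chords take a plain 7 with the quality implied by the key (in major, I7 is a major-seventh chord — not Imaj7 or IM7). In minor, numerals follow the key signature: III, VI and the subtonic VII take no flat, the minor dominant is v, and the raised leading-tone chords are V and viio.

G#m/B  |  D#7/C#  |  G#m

i6 - V42 - i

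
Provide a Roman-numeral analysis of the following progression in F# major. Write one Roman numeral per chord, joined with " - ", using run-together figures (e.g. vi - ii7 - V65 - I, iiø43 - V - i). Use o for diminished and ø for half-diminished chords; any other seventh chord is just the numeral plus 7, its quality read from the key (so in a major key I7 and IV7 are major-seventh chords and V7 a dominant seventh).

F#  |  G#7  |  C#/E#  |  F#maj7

F#: major triad on F# = scale degree 1 → I.
G#7: a dominant seventh chord on G#, the applied dominant of V → V7/V.
C#/E# has root C#, degree 5 in F# major, so V6.
F#maj7 has root F#, degree 1 in F# major, so I7.

I - V7/V - V6 - I7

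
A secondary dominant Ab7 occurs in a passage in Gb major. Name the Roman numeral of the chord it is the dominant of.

The chord is a dominant seventh chord on Ab.
A dominant resolves down a perfect fifth: Ab → Db. In Gb major, Db is scale degree 5, i.e. V.

V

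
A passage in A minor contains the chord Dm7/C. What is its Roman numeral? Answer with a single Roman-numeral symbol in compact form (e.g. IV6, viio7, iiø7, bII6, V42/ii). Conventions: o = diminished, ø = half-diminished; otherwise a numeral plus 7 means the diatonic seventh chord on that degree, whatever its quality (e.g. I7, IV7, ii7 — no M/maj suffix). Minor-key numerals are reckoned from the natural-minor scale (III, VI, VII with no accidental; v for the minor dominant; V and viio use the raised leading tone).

iv42

Stacked in thirds the chord is D-F-A-C: a minor seventh chord on D.
In A minor, D is the subdominant; the diatonic minor seventh chord there is iv7.
With C in the bass the chord is in third inversion, so the figured bass is 42.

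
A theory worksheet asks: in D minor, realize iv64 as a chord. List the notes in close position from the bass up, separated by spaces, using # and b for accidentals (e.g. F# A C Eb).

D G Bb

In D minor, the subdominant is G, and the diatonic chord built there is a minor triad.
That chord is spelled G-Bb-D.
The figured bass 64 indicates second inversion, placing the fifth (D) in the bass: D-G-Bb.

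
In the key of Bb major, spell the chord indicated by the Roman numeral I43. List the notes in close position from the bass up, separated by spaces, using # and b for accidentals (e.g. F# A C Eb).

F A Bb D

The numeral's case and figure indicate a major seventh chord. In Bb major its root, the tonic, is Bb.
Stacking thirds from Bb gives Bb-D-F-A.
With the 43 figure the chord is in second inversion; from the bass F upward in close position it reads F-A-Bb-D.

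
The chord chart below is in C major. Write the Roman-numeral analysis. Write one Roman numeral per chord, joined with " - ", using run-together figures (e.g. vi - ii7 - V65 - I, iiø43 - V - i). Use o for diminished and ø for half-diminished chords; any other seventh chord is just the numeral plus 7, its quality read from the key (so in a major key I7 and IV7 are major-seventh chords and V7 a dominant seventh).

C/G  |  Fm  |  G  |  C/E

C/G: major triad on C = scale degree 1 → I64.
Fm: F with this quality isn't in the key; it's iv, borrowed from the parallel minor.
G: root G is the dominant; major triad there is V.
C/E: root C is the tonic; major triad there is I6.

I64 - iv - V - I6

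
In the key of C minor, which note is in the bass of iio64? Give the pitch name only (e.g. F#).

Ab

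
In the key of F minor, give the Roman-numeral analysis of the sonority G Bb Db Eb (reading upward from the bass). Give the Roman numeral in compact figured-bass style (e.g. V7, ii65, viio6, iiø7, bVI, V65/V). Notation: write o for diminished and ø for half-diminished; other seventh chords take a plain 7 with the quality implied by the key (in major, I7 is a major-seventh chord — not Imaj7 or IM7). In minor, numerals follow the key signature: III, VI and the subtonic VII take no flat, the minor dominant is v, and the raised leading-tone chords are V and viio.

Stacked in thirds the chord is Eb-G-Bb-Db: a dominant seventh chord on Eb.
In F minor, Eb is the subtonic; the diatonic dominant seventh chord there is VII7.
With G in the bass the chord is in first inversion, so the figured bass is 65.

VII65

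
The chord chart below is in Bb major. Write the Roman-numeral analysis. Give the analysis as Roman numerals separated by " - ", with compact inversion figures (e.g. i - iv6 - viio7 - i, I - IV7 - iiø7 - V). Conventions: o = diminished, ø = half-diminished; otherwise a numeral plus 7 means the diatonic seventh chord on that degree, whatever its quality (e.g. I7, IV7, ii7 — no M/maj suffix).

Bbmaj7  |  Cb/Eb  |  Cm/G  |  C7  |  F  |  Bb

I7 - bII6 - ii64 - V7/V - V - I

Bbmaj7: major seventh chord on Bb = scale degree 1 → I7.
Cb/Eb: Cb with this quality isn't in the key; a major triad on b2 is the Neapolitan sixth, bII6 (third, Eb, in the bass — hence the 6).
Cm/G: minor triad on C = scale degree 2 → ii64.
C7: a dominant seventh chord on C, the applied dominant of V → V7/V.
F: root F is the dominant; major triad there is V.
Bb: root Bb is the tonic; major triad there is I.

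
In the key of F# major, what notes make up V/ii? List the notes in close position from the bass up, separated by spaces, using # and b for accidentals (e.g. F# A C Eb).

V/ii is a secondary dominant — the dominant triad of ii. ii in F# major is G#, so the applied chord's root is D#, a perfect fifth above.
Building a major triad on D# gives D#-F##-A#.

D# F## A#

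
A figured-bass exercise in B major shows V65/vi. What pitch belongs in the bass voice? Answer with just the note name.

F##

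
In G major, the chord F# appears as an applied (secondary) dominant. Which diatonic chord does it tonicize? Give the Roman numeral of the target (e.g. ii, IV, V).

iii

The chord is a major triad on F#.
A dominant resolves down a perfect fifth: F# → B. In G major, B is scale degree 3, i.e. iii.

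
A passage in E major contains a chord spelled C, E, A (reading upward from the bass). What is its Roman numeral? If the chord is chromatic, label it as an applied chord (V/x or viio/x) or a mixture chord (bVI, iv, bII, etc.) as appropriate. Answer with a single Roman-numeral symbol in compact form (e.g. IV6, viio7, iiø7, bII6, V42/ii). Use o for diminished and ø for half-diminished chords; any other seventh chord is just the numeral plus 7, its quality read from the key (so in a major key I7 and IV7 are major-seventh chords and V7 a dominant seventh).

Stacked in thirds the chord is A-C-E: a minor triad on A.
A is the fourth degree of E major. This is the minor subdominant, borrowed from the parallel minor.
With C in the bass the chord is in first inversion, so the figured bass is 6.

iv6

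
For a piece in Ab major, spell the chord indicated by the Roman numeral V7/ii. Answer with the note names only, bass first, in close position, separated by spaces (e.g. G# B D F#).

V7/ii is a secondary dominant — the dominant seventh of ii. ii in Ab major is Bb, so the applied chord's root is F, a perfect fifth above.
Building a dominant seventh chord on F gives F-A-C-Eb.

F A C Eb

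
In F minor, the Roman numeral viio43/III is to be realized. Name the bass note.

Db

The applied chord viio43/III is rooted on G: G-Bb-Db-Fb.
The figure 43 means second inversion — the fifth is in the bass.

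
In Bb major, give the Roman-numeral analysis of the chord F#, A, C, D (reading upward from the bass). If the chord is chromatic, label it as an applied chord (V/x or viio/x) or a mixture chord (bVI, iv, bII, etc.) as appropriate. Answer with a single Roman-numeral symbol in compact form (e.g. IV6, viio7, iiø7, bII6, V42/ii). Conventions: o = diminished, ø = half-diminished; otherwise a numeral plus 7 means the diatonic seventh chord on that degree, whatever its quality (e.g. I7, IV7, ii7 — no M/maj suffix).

V65/vi

Stacked in thirds the chord is D-F#-A-C: a dominant seventh chord on D.
D is not a diatonic chord root with this quality in Bb major, but it lies a perfect fifth above G (vi), so the chord functions as an applied dominant of vi.
With F# in the bass the chord is in first inversion, so the figured bass is 65.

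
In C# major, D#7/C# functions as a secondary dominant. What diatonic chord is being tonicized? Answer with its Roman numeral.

The chord is a dominant seventh chord on D#.
A dominant resolves down a perfect fifth: D# → G#. In C# major, G# is scale degree 5, i.e. V.

V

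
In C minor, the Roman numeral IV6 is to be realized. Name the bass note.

A

IV in C minor has root F; the chord is F-A-C.
The figure 6 means first inversion — the third is in the bass.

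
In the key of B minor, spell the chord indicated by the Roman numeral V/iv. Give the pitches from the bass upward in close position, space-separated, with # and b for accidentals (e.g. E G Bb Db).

The slash means an applied dominant: we want the dominant of iv. In B minor, iv is E minor, and its dominant is built on B.
Building a major triad on B gives B-D#-F#.

B D# F#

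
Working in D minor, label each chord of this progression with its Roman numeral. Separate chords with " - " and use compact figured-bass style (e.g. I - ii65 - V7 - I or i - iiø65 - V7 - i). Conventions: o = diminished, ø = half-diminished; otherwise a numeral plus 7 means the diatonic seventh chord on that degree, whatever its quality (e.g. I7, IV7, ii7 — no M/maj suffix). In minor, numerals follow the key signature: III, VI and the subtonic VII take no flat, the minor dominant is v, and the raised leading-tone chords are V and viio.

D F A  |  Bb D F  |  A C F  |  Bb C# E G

i - VI - III6 - viio42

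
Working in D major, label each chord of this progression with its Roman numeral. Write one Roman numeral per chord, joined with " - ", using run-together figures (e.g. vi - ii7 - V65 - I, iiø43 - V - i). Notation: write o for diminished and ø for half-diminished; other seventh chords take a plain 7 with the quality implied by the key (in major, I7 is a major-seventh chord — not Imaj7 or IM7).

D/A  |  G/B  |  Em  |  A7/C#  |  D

I64 - IV6 - ii - V65 - I

D/A: major triad on D = scale degree 1 → I64.
G/B: root G is the subdominant; major triad there is IV6.
Em: minor triad on E = scale degree 2 → ii.
A7/C# has root A, degree 5 in D major, so V65.
D: major triad on D = scale degree 1 → I.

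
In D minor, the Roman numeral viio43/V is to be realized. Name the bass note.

The applied chord viio43/V is rooted on G#: G#-B-D-F.
The figure 43 means second inversion — the fifth is in the bass.

D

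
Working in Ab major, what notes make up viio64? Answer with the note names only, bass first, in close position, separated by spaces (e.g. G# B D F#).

In Ab major, the seventh degree is G, and the diatonic chord built there is a diminished triad.
Stacking thirds from G gives G-Bb-Db.
With the 64 figure the chord is in second inversion; from the bass Db upward in close position it reads Db-G-Bb.

Db G Bb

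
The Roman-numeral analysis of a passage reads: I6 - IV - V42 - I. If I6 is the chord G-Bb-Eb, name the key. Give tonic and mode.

The chord Eb/G is a major triad rooted on Eb; its label is I6.
If Eb is scale degree 1 and the mode makes that degree carry a major triad, the tonic is Eb and the mode is major.

Eb major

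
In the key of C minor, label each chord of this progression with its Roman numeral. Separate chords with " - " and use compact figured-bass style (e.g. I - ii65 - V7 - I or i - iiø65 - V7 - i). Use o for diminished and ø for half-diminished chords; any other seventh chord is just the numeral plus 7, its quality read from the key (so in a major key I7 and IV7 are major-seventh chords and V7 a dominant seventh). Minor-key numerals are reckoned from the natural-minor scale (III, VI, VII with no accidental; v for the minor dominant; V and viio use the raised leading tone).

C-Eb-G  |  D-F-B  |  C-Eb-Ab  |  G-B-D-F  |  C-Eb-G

C-Eb-G has root C, degree 1 in C minor, so i.
D-F-B: diminished triad on B = scale degree 7 → viio6.
C-Eb-Ab has root Ab, degree 6 in C minor, so VI6.
G-B-D-F: root G is the dominant; dominant seventh chord there is V7.
C-Eb-G: minor triad on C = scale degree 1 → i.

i - viio6 - VI6 - V7 - i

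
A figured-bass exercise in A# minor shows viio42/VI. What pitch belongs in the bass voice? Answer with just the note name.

D

The applied chord viio42/VI is rooted on E#: E#-G#-B-D.
The figure 42 means third inversion — the seventh is in the bass.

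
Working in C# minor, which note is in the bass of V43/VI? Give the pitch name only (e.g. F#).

The applied chord V43/VI is rooted on E: E-G#-B-D.
The figure 43 means second inversion — the fifth is in the bass.

B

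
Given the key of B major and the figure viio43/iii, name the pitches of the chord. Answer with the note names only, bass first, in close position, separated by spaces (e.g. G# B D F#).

G# B C## E#

viio43/iii is a secondary leading-tone chord. The target iii is D# in B major; the applied chord is rooted a semitone below, on C##.
Building a fully diminished seventh chord on C## gives C##-E#-G#-B.
The figured bass 43 indicates second inversion, placing the fifth (G#) in the bass: G#-B-C##-E#.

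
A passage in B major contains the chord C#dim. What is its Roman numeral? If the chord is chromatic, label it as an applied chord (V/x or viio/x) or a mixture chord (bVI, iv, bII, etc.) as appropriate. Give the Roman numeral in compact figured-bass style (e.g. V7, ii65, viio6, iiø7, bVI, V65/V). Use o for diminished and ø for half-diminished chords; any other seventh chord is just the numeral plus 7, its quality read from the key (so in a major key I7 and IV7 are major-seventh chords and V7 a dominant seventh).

The pitches C#-E-G form a diminished triad rooted on C#.
C# is the second degree of B major. This is the diminished supertonic triad, borrowed from the parallel minor.

iio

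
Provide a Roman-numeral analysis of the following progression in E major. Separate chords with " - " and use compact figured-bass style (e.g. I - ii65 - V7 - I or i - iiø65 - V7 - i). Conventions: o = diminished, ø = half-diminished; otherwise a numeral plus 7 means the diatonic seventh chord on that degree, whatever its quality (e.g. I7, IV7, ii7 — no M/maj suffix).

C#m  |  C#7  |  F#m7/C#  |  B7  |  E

vi - V7/ii - ii43 - V7 - I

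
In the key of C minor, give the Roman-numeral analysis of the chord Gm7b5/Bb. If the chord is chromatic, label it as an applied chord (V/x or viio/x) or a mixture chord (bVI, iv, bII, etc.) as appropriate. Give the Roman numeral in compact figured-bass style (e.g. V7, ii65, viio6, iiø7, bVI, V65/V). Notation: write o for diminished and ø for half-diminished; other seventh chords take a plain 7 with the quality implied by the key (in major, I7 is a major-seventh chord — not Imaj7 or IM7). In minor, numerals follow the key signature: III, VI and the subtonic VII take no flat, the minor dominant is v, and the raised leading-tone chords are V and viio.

The pitches G-Bb-Db-F form a half-diminished seventh chord rooted on G.
G sits a half step below Ab (VI in C minor); a diminished chord there is the applied leading-tone chord of VI.
With Bb in the bass the chord is in first inversion, so the figured bass is 65.

viiø65/VI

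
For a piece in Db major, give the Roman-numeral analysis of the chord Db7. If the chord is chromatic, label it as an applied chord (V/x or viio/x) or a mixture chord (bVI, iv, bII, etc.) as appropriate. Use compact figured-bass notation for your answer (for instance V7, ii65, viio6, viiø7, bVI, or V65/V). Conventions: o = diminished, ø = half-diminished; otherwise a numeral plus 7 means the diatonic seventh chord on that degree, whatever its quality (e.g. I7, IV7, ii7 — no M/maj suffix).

Stacked in thirds the chord is Db-F-Ab-Cb: a dominant seventh chord on Db.
Db is not a diatonic chord root with this quality in Db major, but it lies a perfect fifth above Gb (IV), so the chord functions as an applied dominant of IV.

V7/IV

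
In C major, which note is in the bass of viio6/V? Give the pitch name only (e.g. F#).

The applied chord viio6/V is rooted on F#: F#-A-C.
The figure 6 means first inversion — the third is in the bass.

A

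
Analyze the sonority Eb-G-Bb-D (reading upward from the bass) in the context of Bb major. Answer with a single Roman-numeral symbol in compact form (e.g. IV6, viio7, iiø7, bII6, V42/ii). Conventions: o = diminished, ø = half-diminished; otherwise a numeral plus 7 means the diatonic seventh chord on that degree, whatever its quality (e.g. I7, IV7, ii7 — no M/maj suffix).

Stacked in thirds the chord is Eb-G-Bb-D: a major seventh chord on Eb.
In Bb major, Eb is the subdominant; the diatonic major seventh chord there is IV7.

IV7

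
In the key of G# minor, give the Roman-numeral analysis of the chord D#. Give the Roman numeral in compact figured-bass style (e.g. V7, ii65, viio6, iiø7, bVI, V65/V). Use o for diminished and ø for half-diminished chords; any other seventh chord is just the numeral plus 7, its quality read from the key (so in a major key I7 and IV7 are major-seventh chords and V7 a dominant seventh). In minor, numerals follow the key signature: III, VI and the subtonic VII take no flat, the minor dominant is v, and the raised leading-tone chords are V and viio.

V

Stacked in thirds the chord is D#-F##-A#: a major triad on D#.
D# is scale degree 5 in G# minor, and a major triad on that degree is written V.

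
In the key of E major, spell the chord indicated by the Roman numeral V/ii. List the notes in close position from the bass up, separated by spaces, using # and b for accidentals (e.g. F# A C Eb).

The slash means an applied dominant: we want the dominant of ii. In E major, ii is F# minor, and its dominant is built on C#.
Building a major triad on C# gives C#-E#-G#.

C# E# G#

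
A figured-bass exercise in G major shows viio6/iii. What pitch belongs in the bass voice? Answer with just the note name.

The applied chord viio6/iii is rooted on A#: A#-C#-E.
The figure 6 means first inversion — the third is in the bass.

C#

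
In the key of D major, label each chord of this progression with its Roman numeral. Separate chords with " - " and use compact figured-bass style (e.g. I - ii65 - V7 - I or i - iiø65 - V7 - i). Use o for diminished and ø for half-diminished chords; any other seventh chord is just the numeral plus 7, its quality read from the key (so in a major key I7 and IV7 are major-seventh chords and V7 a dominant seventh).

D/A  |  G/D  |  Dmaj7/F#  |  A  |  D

I64 - IV64 - I65 - V - I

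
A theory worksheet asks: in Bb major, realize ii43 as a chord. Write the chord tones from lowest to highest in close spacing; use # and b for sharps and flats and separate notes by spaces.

G Bb C Eb

In Bb major, the second degree is C, and the diatonic chord built there is a minor seventh chord.
That chord is spelled C-Eb-G-Bb.
With the 43 figure the chord is in second inversion; from the bass G upward in close position it reads G-Bb-C-Eb.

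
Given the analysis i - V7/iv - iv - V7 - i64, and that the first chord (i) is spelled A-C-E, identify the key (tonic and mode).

A minor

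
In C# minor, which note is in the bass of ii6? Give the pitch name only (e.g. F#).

F#

ii in C# minor has root D#; the chord is D#-F#-A#.
The figure 6 means first inversion — the third is in the bass.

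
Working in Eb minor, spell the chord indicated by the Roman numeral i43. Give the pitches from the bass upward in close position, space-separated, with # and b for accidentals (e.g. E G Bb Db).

Bb Db Eb Gb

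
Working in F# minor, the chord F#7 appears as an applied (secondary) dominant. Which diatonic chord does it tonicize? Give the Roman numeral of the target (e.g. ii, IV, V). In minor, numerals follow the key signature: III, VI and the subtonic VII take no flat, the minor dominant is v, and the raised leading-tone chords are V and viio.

The chord is a dominant seventh chord on F#.
A dominant resolves down a perfect fifth: F# → B. In F# minor, B is scale degree 4, i.e. iv.

iv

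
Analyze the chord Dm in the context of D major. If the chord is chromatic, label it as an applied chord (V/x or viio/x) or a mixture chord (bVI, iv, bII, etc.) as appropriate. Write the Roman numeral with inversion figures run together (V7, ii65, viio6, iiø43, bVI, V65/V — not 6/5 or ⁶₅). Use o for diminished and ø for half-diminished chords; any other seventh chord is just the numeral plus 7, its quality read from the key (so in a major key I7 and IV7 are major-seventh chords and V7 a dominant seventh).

Stacked in thirds the chord is D-F-A: a minor triad on D.
D is the first degree of D major. This is the minor tonic, borrowed from the parallel minor.

i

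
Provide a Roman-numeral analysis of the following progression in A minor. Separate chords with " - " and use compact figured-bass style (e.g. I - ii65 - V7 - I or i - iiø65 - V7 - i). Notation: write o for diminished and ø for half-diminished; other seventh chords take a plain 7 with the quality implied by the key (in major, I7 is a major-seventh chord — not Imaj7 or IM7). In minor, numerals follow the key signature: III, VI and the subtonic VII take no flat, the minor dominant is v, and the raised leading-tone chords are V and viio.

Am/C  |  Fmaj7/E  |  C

Am/C: root A is the tonic; minor triad there is i6.
Fmaj7/E: major seventh chord on F = scale degree 6 → VI42.
C has root C, degree 3 in A minor, so III.

i6 - VI42 - III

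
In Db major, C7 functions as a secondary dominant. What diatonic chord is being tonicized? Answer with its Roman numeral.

iii

The chord is a dominant seventh chord on C.
A dominant resolves down a perfect fifth: C → F. In Db major, F is scale degree 3, i.e. iii.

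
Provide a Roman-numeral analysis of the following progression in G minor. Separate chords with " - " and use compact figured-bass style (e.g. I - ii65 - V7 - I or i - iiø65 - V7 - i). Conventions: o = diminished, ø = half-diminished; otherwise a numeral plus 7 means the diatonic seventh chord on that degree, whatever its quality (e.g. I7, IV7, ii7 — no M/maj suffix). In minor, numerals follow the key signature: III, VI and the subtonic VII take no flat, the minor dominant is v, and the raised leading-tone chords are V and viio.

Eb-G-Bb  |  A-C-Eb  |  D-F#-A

VI - iio - V

Eb-G-Bb has root Eb, degree 6 in G minor, so VI.
A-C-Eb has root A, degree 2 in G minor, so iio.
D-F#-A: root D is the dominant; major triad there is V.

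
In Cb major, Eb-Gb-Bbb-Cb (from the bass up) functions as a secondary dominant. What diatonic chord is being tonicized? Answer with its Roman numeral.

The chord is a dominant seventh chord on Cb.
A dominant resolves down a perfect fifth: Cb → Fb. In Cb major, Fb is scale degree 4, i.e. IV.

IV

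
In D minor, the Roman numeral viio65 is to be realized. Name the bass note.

viio in D minor has root C#; the chord is C#-E-G-Bb.
The figure 65 means first inversion — the third is in the bass.

E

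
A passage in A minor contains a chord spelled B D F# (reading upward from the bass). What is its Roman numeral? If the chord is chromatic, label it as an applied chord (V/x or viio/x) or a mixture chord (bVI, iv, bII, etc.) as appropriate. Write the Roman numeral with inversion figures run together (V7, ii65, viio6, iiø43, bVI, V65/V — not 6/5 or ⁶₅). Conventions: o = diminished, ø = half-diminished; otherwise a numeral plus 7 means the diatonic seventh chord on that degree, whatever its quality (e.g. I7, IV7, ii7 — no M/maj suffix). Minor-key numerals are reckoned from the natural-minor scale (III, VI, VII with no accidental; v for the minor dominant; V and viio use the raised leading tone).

The pitches B-D-F# form a minor triad rooted on B.
B is the second degree of A minor. This is the minor supertonic, borrowed from the parallel major (the Dorian ii).

ii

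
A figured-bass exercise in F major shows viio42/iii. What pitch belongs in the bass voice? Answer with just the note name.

The applied chord viio42/iii is rooted on G#: G#-B-D-F.
The figure 42 means third inversion — the seventh is in the bass.

F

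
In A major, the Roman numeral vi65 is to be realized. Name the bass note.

A

vi in A major has root F#; the chord is F#-A-C#-E.
The figure 65 means first inversion — the third is in the bass.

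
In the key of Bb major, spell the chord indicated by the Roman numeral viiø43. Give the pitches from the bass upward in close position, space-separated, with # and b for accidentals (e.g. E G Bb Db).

In Bb major, the leading tone is A, and the diatonic chord built there is a half-diminished seventh chord.
Stacking thirds from A gives A-C-Eb-G.
The figured bass 43 indicates second inversion, placing the fifth (Eb) in the bass: Eb-G-A-C.

Eb G A C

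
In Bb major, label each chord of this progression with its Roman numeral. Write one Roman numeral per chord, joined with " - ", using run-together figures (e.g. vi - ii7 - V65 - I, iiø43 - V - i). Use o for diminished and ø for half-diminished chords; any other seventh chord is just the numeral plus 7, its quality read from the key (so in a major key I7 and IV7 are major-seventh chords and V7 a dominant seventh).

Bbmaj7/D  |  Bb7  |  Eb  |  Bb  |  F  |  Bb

I65 - V7/IV - IV - I - V - I

Bbmaj7/D: major seventh chord on Bb = scale degree 1 → I65.
Bb7: a dominant seventh chord on Bb, the applied dominant of IV → V7/IV.
Eb: major triad on Eb = scale degree 4 → IV.
Bb: major triad on Bb = scale degree 1 → I.
F: major triad on F = scale degree 5 → V.
Bb: root Bb is the tonic; major triad there is I.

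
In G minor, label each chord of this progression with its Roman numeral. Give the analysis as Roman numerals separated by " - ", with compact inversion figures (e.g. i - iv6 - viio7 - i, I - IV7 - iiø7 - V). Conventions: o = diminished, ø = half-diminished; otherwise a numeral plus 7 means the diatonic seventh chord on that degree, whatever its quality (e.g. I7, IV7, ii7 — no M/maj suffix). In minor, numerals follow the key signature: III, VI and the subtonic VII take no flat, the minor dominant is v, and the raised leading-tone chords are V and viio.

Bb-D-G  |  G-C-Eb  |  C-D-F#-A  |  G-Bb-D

Bb-D-G: root G is the tonic; minor triad there is i6.
G-C-Eb has root C, degree 4 in G minor, so iv64.
C-D-F#-A: root D is the dominant; dominant seventh chord there is V42.
G-Bb-D: root G is the tonic; minor triad there is i.

i6 - iv64 - V42 - i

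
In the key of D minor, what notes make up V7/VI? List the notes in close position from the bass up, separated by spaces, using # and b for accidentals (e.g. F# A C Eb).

V7/VI is a secondary dominant — the dominant seventh of VI. VI in D minor is Bb, so the applied chord's root is F, a perfect fifth above.
Building a dominant seventh chord on F gives F-A-C-Eb.

F A C Eb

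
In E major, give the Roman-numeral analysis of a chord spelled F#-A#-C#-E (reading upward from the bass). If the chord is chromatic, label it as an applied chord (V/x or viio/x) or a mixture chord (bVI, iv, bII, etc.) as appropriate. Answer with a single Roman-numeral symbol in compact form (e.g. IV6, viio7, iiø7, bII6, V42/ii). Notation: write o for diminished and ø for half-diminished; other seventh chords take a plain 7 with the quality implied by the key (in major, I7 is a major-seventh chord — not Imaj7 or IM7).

The pitches F#-A#-C#-E form a dominant seventh chord rooted on F#.
F# is not a diatonic chord root with this quality in E major, but it lies a perfect fifth above B (V), so the chord functions as an applied dominant of V.

V7/V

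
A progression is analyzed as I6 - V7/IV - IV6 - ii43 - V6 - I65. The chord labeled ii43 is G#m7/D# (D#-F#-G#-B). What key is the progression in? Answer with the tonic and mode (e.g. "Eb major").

The anchor chord is a minor seventh chord on G#, labeled ii43.
ii43 on G# implies G# is the supertonic; that puts the tonic at F#, and the lowercase numeral fits major mode.

F# major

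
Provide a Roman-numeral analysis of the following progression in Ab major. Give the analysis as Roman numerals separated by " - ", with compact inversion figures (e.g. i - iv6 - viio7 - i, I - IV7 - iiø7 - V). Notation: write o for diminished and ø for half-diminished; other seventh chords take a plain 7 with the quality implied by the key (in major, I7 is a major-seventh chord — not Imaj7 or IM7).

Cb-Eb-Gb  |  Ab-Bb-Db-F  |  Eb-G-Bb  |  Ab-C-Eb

bIII - ii42 - V - I

Cb-Eb-Gb: Cb with this quality isn't in the key; it's bIII, borrowed from the parallel minor.
Ab-Bb-Db-F: root Bb is the supertonic; minor seventh chord there is ii42.
Eb-G-Bb: root Eb is the dominant; major triad there is V.
Ab-C-Eb: major triad on Ab = scale degree 1 → I.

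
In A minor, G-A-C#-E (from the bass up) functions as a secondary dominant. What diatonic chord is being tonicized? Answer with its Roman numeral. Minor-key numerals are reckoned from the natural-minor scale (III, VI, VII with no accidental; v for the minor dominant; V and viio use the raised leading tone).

iv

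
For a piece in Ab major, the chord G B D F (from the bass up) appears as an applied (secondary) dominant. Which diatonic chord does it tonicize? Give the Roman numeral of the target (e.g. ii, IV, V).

The chord is a dominant seventh chord on G.
A dominant resolves down a perfect fifth: G → C. In Ab major, C is scale degree 3, i.e. iii.

iii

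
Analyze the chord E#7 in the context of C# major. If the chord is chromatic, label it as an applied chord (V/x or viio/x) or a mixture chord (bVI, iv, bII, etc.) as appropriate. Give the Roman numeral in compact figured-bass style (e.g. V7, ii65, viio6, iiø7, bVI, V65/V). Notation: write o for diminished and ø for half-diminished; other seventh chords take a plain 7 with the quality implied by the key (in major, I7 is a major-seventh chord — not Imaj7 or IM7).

V7/vi

Stacked in thirds the chord is E#-G##-B#-D#: a dominant seventh chord on E#.
E# is not a diatonic chord root with this quality in C# major, but it lies a perfect fifth above A# (vi), so the chord functions as an applied dominant of vi.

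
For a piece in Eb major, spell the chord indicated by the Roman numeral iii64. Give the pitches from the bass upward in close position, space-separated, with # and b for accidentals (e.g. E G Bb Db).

The numeral's case and figure indicate a minor triad. In Eb major its root, the third degree, is G.
Stacking thirds from G gives G-Bb-D.
With the 64 figure the chord is in second inversion; from the bass D upward in close position it reads D-G-Bb.

D G Bb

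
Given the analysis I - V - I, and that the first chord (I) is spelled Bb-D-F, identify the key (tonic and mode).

I is given as Bb-D-F — a major triad with root Bb.
If Bb is scale degree 1 and the mode makes that degree carry a major triad, the tonic is Bb and the mode is major.

Bb major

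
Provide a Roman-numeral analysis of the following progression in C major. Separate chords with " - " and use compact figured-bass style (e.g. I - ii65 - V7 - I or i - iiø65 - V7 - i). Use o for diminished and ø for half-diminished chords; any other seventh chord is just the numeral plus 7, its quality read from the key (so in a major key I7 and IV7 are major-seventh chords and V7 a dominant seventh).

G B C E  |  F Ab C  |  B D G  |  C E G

I43 - iv - V6 - I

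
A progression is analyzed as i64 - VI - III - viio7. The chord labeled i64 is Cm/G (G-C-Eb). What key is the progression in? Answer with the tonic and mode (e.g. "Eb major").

C minor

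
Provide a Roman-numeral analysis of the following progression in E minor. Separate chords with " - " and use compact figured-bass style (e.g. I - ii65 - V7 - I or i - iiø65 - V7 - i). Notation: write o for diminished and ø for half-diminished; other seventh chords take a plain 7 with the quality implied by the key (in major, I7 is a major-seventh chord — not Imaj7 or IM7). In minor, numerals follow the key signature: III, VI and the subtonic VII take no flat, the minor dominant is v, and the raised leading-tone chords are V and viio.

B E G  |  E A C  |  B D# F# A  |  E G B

B-E-G: minor triad on E = scale degree 1 → i64.
E-A-C has root A, degree 4 in E minor, so iv64.
B-D#-F#-A has root B, degree 5 in E minor, so V7.
E-G-B: minor triad on E = scale degree 1 → i.

i64 - iv64 - V7 - i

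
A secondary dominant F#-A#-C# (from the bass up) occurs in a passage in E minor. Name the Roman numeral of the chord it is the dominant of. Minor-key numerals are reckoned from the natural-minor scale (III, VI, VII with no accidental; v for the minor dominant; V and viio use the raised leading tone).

The chord is a major triad on F#.
A dominant resolves down a perfect fifth: F# → B. In E minor, B is scale degree 5, i.e. V.

V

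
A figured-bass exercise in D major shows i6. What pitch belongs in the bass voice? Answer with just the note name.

F

i in D major has root D; the chord is D-F-A.
The figure 6 means first inversion — the third is in the bass.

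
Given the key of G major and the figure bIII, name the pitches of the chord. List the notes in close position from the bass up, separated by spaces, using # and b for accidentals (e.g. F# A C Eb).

Bb D F

Scale degree 3 in G major is B; lowering it a half step gives Bb. bIII is a major triad on the lowered third degree, borrowed from the parallel minor.
So the chord is Bb-D-F, a major triad.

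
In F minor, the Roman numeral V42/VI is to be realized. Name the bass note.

The applied chord V42/VI is rooted on Ab: Ab-C-Eb-Gb.
The figure 42 means third inversion — the seventh is in the bass.

Gb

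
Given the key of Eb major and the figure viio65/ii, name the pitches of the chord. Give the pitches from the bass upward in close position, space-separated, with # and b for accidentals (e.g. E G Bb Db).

G Bb Db E

The slash marks an applied leading-tone chord: viio of ii. In Eb major, ii is F, so the leading tone to it is E, a half step below.
Building a fully diminished seventh chord on E gives E-G-Bb-Db.
The figured bass 65 indicates first inversion, placing the third (G) in the bass: G-Bb-Db-E.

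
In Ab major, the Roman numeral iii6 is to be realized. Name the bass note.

Eb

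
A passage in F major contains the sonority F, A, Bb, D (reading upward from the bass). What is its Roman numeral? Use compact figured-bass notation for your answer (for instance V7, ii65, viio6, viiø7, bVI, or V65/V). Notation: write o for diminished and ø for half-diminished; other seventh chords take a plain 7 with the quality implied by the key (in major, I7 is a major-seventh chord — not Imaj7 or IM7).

IV43

Stacked in thirds the chord is Bb-D-F-A: a major seventh chord on Bb.
In F major, Bb is the subdominant; the diatonic major seventh chord there is IV7.
With F in the bass the chord is in second inversion, so the figured bass is 43.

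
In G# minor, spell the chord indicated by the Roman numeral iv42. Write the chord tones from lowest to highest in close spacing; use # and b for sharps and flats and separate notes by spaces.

B C# E G#

In G# minor, scale degree 4 is C#, and the diatonic chord built there is a minor seventh chord.
That chord is spelled C#-E-G#-B.
The figured bass 42 indicates third inversion, placing the seventh (B) in the bass: B-C#-E-G#.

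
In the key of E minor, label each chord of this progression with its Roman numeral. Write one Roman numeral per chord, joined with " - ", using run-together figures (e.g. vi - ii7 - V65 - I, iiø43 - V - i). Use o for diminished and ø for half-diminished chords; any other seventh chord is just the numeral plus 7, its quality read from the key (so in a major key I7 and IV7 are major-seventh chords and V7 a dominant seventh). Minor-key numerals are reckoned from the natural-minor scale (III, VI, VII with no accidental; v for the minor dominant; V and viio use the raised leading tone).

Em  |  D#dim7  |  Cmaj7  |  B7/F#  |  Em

i - viio7 - VI7 - V43 - i

Em: minor triad on E = scale degree 1 → i.
D#dim7: fully diminished seventh chord on D# = scale degree 7 → viio7.
Cmaj7 has root C, degree 6 in E minor, so VI7.
B7/F# has root B, degree 5 in E minor, so V43.
Em has root E, degree 1 in E minor, so i.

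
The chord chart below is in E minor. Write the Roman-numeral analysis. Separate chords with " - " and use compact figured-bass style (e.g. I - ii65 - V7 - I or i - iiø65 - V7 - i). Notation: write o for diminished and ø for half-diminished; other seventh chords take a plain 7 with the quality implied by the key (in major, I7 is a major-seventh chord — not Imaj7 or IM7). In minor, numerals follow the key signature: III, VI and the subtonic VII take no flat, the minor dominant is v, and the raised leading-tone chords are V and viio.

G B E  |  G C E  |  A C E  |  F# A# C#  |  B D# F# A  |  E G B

i6 - VI64 - iv - V/V - V7 - i

G-B-E: root E is the tonic; minor triad there is i6.
G-C-E has root C, degree 6 in E minor, so VI64.
A-C-E: minor triad on A = scale degree 4 → iv.
F#-A#-C#: chromatic; F# is V of V, so V/V.
B-D#-F#-A: dominant seventh chord on B = scale degree 5 → V7.
E-G-B has root E, degree 1 in E minor, so i.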